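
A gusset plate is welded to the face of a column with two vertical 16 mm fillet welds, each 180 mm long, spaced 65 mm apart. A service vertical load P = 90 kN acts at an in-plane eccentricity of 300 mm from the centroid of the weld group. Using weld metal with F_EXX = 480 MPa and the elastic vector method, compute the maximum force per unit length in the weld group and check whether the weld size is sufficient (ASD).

Total weld length L_w = 360 mm. Treat welds as unit-width lines.
Polar moment about centroid: J = 2[d³/12 + d(b/2)²] = 2[180³/12 + 180×32.5²] = 1352000 mm³.
Direct shear f_v = P/L_w = 90×10³ / 360 = 250 N/mm (vertical).
Torsion M = P·e = 90×10³ × 300 = 27000000 N·mm.
Critical point at (x, y) = (32.5, 90) from centroid. f_tx = M·y/J = 1797 N/mm; f_ty = M·x/J = 648.9 N/mm.
Resultant f_max = √[f_tx² + (f_v + f_ty)²] = √[1797² + (250 + 648.9)²] = 2009 N/mm.
Capacity per unit length: r_n/Ω = (1/2.0) × 0.6 × 480 × (0.707 × 16) = 1629 N/mm.
2009 > 1629 → NOT adequate.

f_max ≈ 2010 N/mm; NOT adequate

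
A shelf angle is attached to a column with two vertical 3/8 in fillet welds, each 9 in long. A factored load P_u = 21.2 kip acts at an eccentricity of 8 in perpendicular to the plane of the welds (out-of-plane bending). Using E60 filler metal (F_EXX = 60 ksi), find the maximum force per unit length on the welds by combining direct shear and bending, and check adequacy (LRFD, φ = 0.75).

f_max ≈ 6.39 kip/in; adequate

L_w = 2 × 9 = 18 in; section modulus (unit throat) S = 2 × L²/6 = 27 in².
Direct shear f_v = P/L_w = 21.2/18 = 1.178 kip/in.
Moment M = P × e = 21.2 × 8 = 169.6 kip·in; bending f_b = M/S = 6.281 kip/in.
f_max = √(f_v² + f_b²) = √(1.178² + 6.281²) = 6.391 kip/in.
φr_n = 0.75 × 0.6 × 60 × (0.707 × 0.375) = 7.158 kip/in → adequate.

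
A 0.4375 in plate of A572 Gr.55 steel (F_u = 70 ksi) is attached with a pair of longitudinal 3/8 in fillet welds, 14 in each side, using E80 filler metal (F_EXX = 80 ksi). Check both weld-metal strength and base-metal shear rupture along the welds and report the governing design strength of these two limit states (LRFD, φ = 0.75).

φR_n ≈ 267 kips (weld metal governs)

t_e = 0.707 × 0.375 = 0.2651 in; L = 28 in.
Weld metal: φR_n = 0.75 × 0.6 × 80 × 0.2651 × 28 = 267.2 kips.
Base metal (shear rupture): φR_n = 0.75 × 0.6 × 70 × 0.4375 × 28 = 385.9 kips.
Governing: weld metal.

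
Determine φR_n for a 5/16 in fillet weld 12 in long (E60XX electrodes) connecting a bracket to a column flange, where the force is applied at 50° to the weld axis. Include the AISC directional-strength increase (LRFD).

φR_n ≈ 95.6 kip

E60XX → F_EXX = 60 ksi.
t_e = 0.707 × 0.3125 = 0.2209 in; A_we = 0.2209 × 12 = 2.651 in².
Directional factor: 1.0 + 0.5 sin^1.5(50°) = 1.335.
F_nw = 0.6 × 60 × 1.335 = 48.07 ksi.
φR_n = 0.75 × 48.07 × 2.651 = 95.58 kip.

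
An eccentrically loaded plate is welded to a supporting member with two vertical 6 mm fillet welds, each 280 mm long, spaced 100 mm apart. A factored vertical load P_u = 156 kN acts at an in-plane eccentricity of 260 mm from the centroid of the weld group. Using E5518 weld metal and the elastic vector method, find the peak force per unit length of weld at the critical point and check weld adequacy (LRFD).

f_max ≈ 1310 N/mm; NOT adequate

E55XX → F_EXX = 550 MPa.
Total weld length L_w = 560 mm. Treat welds as unit-width lines.
Polar moment about centroid: J = 2[d³/12 + d(b/2)²] = 2[280³/12 + 280×50²] = 5059000 mm³.
Direct shear f_v = P/L_w = 156×10³ / 560 = 278.6 N/mm (vertical).
Torsion M = P·e = 156×10³ × 260 = 40560000 N·mm.
Critical point at (x, y) = (50, 140) from centroid. f_tx = M·y/J = 1123 N/mm; f_ty = M·x/J = 400.9 N/mm.
Resultant f_max = √[f_tx² + (f_v + f_ty)²] = √[1123² + (278.6 + 400.9)²] = 1312 N/mm.
Capacity per unit length: φr_n = 0.75 × 0.6 × 550 × (0.707 × 6) = 1050 N/mm.
1312 > 1050 → NOT adequate.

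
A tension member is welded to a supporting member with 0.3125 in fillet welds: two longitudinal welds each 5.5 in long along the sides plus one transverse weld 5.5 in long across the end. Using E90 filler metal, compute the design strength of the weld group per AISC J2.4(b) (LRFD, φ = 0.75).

φR_n ≈ 157 kips

E90XX → F_EXX = 90 ksi.
t_e = 0.707 × 0.3125 = 0.2209 in.
R_nwl = 0.6 × 90 × 0.2209 × 11 = 131.2 kips (longitudinal, 2 welds).
R_nwt = 0.6 × 90 × 0.2209 × 5.5 = 65.62 kips (transverse, base value).
(i) R_nwl + R_nwt = 196.9 kips; (ii) 0.85 R_nwl + 1.5 R_nwt = 210 kips.
R_n = max = 210 kips [governs: (ii)]; φR_n = 157.5 kips.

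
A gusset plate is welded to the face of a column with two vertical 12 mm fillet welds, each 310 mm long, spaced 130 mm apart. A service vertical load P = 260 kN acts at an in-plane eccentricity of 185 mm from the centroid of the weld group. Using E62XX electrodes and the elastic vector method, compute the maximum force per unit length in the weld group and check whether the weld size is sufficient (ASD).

f_max ≈ 1290 N/mm; adequate

E62XX → F_EXX = 620 MPa.
Total weld length L_w = 620 mm. Treat welds as unit-width lines.
Polar moment about centroid: J = 2[d³/12 + d(b/2)²] = 2[310³/12 + 310×65²] = 7585000 mm³.
Direct shear f_v = P/L_w = 260×10³ / 620 = 419.4 N/mm (vertical).
Torsion M = P·e = 260×10³ × 185 = 48100000 N·mm.
Critical point at (x, y) = (65, 155) from centroid. f_tx = M·y/J = 983 N/mm; f_ty = M·x/J = 412.2 N/mm.
Resultant f_max = √[f_tx² + (f_v + f_ty)²] = √[983² + (419.4 + 412.2)²] = 1288 N/mm.
Capacity per unit length: r_n/Ω = (1/2.0) × 0.6 × 620 × (0.707 × 12) = 1578 N/mm.
1288 ≤ 1578 → adequate.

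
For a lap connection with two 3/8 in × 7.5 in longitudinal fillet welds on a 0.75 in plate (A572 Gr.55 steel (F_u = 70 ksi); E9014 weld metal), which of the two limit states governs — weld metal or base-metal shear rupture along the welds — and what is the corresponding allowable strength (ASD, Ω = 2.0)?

E90XX → F_EXX = 90 ksi.
t_e = 0.707 × 0.375 = 0.2651 in; L = 15 in.
Weld metal: R_n/Ω = (1/2.0) × 0.6 × 90 × 0.2651 × 15 = 107.4 kips.
Base metal (shear rupture): R_n/Ω = (1/2.0) × 0.6 × 70 × 0.75 × 15 = 236.2 kips.
Governing: weld metal.

R_n/Ω ≈ 107 kips (weld metal governs)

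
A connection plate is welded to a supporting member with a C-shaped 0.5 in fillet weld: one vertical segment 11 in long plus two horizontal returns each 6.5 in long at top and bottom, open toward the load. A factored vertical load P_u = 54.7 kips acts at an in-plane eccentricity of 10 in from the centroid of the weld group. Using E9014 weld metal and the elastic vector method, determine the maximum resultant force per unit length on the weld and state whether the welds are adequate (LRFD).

E90XX → F_EXX = 90 ksi.
Total weld length L_w = 24 in. Treat welds as unit-width lines.
Centroid: x̄ = 2×6.5×3.25 / 24 = 1.76 in from the vertical weld.
Polar moment about centroid: J = I_x + I_y = [11³/12 + 2×6.5×5.5²] + [11×1.76² + 2(6.5³/12 + 6.5×1.49²)] = 612.9 in³.
Direct shear f_v = P/L_w = 54.7 / 24 = 2.279 kip/in (vertical).
Torsion M = P·e = 54.7 × 10 = 547 kip·in.
Critical point at (x, y) = (4.74, 5.5) from centroid. f_tx = M·y/J = 4.909 kip/in; f_ty = M·x/J = 4.23 kip/in.
Resultant f_max = √[f_tx² + (f_v + f_ty)²] = √[4.909² + (2.279 + 4.23)²] = 8.153 kip/in.
Capacity per unit length: φr_n = 0.75 × 0.6 × 90 × (0.707 × 0.5) = 14.32 kip/in.
8.153 ≤ 14.32 → adequate.

f_max ≈ 8.15 kip/in; adequate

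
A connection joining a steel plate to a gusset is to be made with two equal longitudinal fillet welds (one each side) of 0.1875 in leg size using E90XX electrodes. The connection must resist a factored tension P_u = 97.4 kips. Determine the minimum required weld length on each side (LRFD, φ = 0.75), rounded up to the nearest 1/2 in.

L = 9.5 in on each side

E90XX → F_EXX = 90 ksi.
Throat t_e = 0.707 × 0.1875 = 0.1326 in.
φr_n = 0.75 × 0.6 × 90 × 0.1326 = 5.369 kips/in.
L_req = P_u / φr_n = 97.4 / 5.369 = 18.14 in total.
Per side: 18.14 / 2 = 9.071 in.
Round up → use L = 9.5 in on each side.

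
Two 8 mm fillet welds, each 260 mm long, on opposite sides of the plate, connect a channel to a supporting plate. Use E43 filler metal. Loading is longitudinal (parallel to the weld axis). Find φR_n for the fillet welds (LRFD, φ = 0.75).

φR_n ≈ 569 kN

E43XX → F_EXX = 430 MPa.
Effective throat t_e = 0.707 × 8 = 5.656 mm.
Total length L = 520 mm; A_we = 5.656 × 520 = 2941 mm².
F_nw = 0.6 F_EXX = 0.6 × 430 = 258 MPa.
φR_n = 0.75 × 258 × 2941 × 10⁻³ = 569.1 kN.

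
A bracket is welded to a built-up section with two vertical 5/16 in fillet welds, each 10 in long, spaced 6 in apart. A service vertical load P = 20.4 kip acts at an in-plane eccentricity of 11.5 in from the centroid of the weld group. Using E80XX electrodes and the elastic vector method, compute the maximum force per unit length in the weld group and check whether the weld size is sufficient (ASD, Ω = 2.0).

f_max ≈ 4.56 kip/in; adequate

E80XX → F_EXX = 80 ksi.
Total weld length L_w = 20 in. Treat welds as unit-width lines.
Polar moment about centroid: J = 2[d³/12 + d(b/2)²] = 2[10³/12 + 10×3²] = 346.7 in³.
Direct shear f_v = P/L_w = 20.4 / 20 = 1.02 kip/in (vertical).
Torsion M = P·e = 20.4 × 11.5 = 234.6 kip·in.
Critical point at (x, y) = (3, 5) from centroid. f_tx = M·y/J = 3.384 kip/in; f_ty = M·x/J = 2.03 kip/in.
Resultant f_max = √[f_tx² + (f_v + f_ty)²] = √[3.384² + (1.02 + 2.03)²] = 4.556 kip/in.
Capacity per unit length: r_n/Ω = (1/2.0) × 0.6 × 80 × (0.707 × 0.3125) = 5.302 kip/in.
4.556 ≤ 5.302 → adequate.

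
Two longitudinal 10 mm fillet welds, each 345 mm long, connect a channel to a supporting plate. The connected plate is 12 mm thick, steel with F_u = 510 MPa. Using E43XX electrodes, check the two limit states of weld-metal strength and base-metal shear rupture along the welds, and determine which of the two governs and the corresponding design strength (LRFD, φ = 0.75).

E43XX → F_EXX = 430 MPa.
t_e = 0.707 × 10 = 7.07 mm; L = 690 mm.
Weld metal: φR_n = 0.75 × 0.6 × 430 × 7.07 × 690 × 10⁻³ = 944 kN.
Base metal (shear rupture): φR_n = 0.75 × 0.6 × 510 × 12 × 690 × 10⁻³ = 1900 kN.
Governing: weld metal.

φR_n ≈ 944 kN (weld metal governs)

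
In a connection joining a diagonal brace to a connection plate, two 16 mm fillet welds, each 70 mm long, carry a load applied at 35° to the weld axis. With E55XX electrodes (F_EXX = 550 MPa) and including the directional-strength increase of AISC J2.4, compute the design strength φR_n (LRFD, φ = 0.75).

φR_n ≈ 477 kN

t_e = 0.707 × 16 = 11.31 mm; A_we = 11.31 × 140 = 1584 mm².
Directional factor: 1.0 + 0.5 sin^1.5(35°) = 1.217.
F_nw = 0.6 × 550 × 1.217 = 401.7 MPa.
φR_n = 0.75 × 401.7 × 1584 × 10⁻³ = 477.1 kN.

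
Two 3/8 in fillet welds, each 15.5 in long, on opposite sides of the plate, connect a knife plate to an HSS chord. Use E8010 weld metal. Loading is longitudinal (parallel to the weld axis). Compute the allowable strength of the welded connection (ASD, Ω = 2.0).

R_n/Ω ≈ 197 kips

E80XX → F_EXX = 80 ksi.
Effective throat t_e = 0.707 × 0.375 = 0.2651 in.
Total length L = 31 in; A_we = 0.2651 × 31 = 8.219 in².
F_nw = 0.6 F_EXX = 0.6 × 80 = 48 ksi.
R_n = 48 × 8.219 = 394.5 kips; R_n/Ω = 394.5/2.0 = 197.3 kips.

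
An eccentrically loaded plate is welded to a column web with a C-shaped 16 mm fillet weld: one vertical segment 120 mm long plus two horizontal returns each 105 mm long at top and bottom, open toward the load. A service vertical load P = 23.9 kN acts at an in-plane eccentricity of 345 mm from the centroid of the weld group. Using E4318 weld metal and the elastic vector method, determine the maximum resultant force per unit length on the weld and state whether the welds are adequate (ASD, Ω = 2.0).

f_max ≈ 648 N/mm; adequate

E43XX → F_EXX = 430 MPa.
Total weld length L_w = 330 mm. Treat welds as unit-width lines.
Centroid: x̄ = 2×105×52.5 / 330 = 33.41 mm from the vertical weld.
Polar moment about centroid: J = I_x + I_y = [120³/12 + 2×105×60²] + [120×33.41² + 2(105³/12 + 105×19.09²)] = 1303000 mm³.
Direct shear f_v = P/L_w = 23.9×10³ / 330 = 72.42 N/mm (vertical).
Torsion M = P·e = 23.9×10³ × 345 = 8245500 N·mm.
Critical point at (x, y) = (71.59, 60) from centroid. f_tx = M·y/J = 379.6 N/mm; f_ty = M·x/J = 452.9 N/mm.
Resultant f_max = √[f_tx² + (f_v + f_ty)²] = √[379.6² + (72.42 + 452.9)²] = 648.1 N/mm.
Capacity per unit length: r_n/Ω = (1/2.0) × 0.6 × 430 × (0.707 × 16) = 1459 N/mm.
648.1 ≤ 1459 → adequate.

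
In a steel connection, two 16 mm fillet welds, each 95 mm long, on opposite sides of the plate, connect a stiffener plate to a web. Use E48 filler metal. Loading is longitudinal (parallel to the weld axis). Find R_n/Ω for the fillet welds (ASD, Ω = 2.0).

E48XX → F_EXX = 480 MPa.
Effective throat t_e = 0.707 × 16 = 11.31 mm.
Total length L = 190 mm; A_we = 11.31 × 190 = 2149 mm².
F_nw = 0.6 F_EXX = 0.6 × 480 = 288 MPa.
R_n = 288 × 2149 × 10⁻³ = 619 kN; R_n/Ω = 619/2.0 = 309.5 kN.

R_n/Ω ≈ 309 kN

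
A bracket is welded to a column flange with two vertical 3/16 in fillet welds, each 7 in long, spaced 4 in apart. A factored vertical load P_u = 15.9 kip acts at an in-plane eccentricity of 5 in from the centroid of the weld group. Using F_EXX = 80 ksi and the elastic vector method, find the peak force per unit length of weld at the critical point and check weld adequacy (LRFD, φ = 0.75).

f_max ≈ 3.54 kip/in; adequate

Total weld length L_w = 14 in. Treat welds as unit-width lines.
Polar moment about centroid: J = 2[d³/12 + d(b/2)²] = 2[7³/12 + 7×2²] = 113.2 in³.
Direct shear f_v = P/L_w = 15.9 / 14 = 1.136 kip/in (vertical).
Torsion M = P·e = 15.9 × 5 = 79.5 kip·in.
Critical point at (x, y) = (2, 3.5) from centroid. f_tx = M·y/J = 2.459 kip/in; f_ty = M·x/J = 1.405 kip/in.
Resultant f_max = √[f_tx² + (f_v + f_ty)²] = √[2.459² + (1.136 + 1.405)²] = 3.536 kip/in.
Capacity per unit length: φr_n = 0.75 × 0.6 × 80 × (0.707 × 0.1875) = 4.772 kip/in.
3.536 ≤ 4.772 → adequate.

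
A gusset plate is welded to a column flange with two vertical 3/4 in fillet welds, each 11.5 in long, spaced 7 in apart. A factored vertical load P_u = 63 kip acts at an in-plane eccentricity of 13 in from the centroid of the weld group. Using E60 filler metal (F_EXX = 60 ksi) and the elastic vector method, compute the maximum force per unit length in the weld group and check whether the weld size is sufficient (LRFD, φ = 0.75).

Total weld length L_w = 23 in. Treat welds as unit-width lines.
Polar moment about centroid: J = 2[d³/12 + d(b/2)²] = 2[11.5³/12 + 11.5×3.5²] = 535.2 in³.
Direct shear f_v = P/L_w = 63 / 23 = 2.739 kip/in (vertical).
Torsion M = P·e = 63 × 13 = 819 kip·in.
Critical point at (x, y) = (3.5, 5.75) from centroid. f_tx = M·y/J = 8.799 kip/in; f_ty = M·x/J = 5.356 kip/in.
Resultant f_max = √[f_tx² + (f_v + f_ty)²] = √[8.799² + (2.739 + 5.356)²] = 11.96 kip/in.
Capacity per unit length: φr_n = 0.75 × 0.6 × 60 × (0.707 × 0.75) = 14.32 kip/in.
11.96 ≤ 14.32 → adequate.

f_max ≈ 12 kip/in; adequate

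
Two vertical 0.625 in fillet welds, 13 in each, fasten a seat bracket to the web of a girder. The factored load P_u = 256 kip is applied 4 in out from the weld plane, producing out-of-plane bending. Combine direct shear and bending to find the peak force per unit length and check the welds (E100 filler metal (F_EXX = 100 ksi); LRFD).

f_max ≈ 20.7 kip/in; NOT adequate

L_w = 2 × 13 = 26 in; section modulus (unit throat) S = 2 × L²/6 = 56.33 in².
Direct shear f_v = P/L_w = 256/26 = 9.846 kip/in.
Moment M = P × e = 256 × 4 = 1024 kip·in; bending f_b = M/S = 18.18 kip/in.
f_max = √(f_v² + f_b²) = √(9.846² + 18.18²) = 20.67 kip/in.
φr_n = 0.75 × 0.6 × 100 × (0.707 × 0.625) = 19.88 kip/in → NOT adequate.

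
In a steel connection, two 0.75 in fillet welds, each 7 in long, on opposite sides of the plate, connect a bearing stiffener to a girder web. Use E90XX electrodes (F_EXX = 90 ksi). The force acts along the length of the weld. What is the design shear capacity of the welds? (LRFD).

φR_n ≈ 301 kips

Effective throat t_e = 0.707 × 0.75 = 0.5302 in.
Total length L = 14 in; A_we = 0.5302 × 14 = 7.423 in².
F_nw = 0.6 F_EXX = 0.6 × 90 = 54 ksi.
φR_n = 0.75 × 54 × 7.423 = 300.7 kips.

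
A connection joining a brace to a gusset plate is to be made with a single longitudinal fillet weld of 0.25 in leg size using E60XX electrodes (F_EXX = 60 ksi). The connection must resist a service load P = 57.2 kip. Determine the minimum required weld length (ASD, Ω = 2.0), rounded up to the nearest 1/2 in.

L = 18 in

Throat t_e = 0.707 × 0.25 = 0.1767 in.
r_n/Ω = (0.6 × 60 × 0.1767) / 2.0 = 3.181 kip/in.
L_req = P / (r_n/Ω) = 57.2 / 3.181 = 17.98 in total.
Round up → use L = 18 in.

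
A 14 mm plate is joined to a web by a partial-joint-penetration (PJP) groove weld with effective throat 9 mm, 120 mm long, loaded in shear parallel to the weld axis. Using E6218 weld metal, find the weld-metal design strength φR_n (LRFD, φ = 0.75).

E62XX → F_EXX = 620 MPa.
Effective throat (given) t_e = 9 mm.
A_we = 9 × 120 = 1080 mm².
F_nw = 0.6 F_EXX = 372 MPa.
φR_n = 0.75 × 372 × 1080 × 10⁻³ = 301.3 kN.

φR_n ≈ 301 kN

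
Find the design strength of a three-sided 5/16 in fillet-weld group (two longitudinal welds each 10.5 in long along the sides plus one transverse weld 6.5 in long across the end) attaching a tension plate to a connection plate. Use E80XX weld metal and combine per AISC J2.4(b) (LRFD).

E80XX → F_EXX = 80 ksi.
t_e = 0.707 × 0.3125 = 0.2209 in.
R_nwl = 0.6 × 80 × 0.2209 × 21 = 222.7 kip (longitudinal, 2 welds).
R_nwt = 0.6 × 80 × 0.2209 × 6.5 = 68.93 kip (transverse, base value).
(i) R_nwl + R_nwt = 291.6 kip; (ii) 0.85 R_nwl + 1.5 R_nwt = 292.7 kip.
R_n = max = 292.7 kip [governs: (ii)]; φR_n = 219.5 kip.

φR_n ≈ 220 kip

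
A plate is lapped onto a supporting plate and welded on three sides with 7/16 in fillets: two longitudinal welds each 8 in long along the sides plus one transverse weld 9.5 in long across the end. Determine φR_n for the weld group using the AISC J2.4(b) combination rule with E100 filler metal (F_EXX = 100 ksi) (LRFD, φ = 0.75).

t_e = 0.707 × 0.4375 = 0.3093 in.
R_nwl = 0.6 × 100 × 0.3093 × 16 = 296.9 kips (longitudinal, 2 welds).
R_nwt = 0.6 × 100 × 0.3093 × 9.5 = 176.3 kips (transverse, base value).
(i) R_nwl + R_nwt = 473.2 kips; (ii) 0.85 R_nwl + 1.5 R_nwt = 516.9 kips.
R_n = max = 516.9 kips [governs: (ii)]; φR_n = 387.6 kips.

φR_n ≈ 388 kips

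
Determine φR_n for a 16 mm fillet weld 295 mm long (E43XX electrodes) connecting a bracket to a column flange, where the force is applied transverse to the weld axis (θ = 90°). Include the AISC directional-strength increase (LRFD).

φR_n ≈ 969 kN

E43XX → F_EXX = 430 MPa.
t_e = 0.707 × 16 = 11.31 mm; A_we = 11.31 × 295 = 3337 mm².
Directional factor: 1.0 + 0.5 sin^1.5(90°) = 1.5.
F_nw = 0.6 × 430 × 1.5 = 387 MPa.
φR_n = 0.75 × 387 × 3337 × 10⁻³ = 968.6 kN.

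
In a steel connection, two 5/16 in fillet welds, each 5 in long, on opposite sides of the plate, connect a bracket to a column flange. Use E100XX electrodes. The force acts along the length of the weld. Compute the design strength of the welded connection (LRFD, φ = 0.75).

E100XX → F_EXX = 100 ksi.
Effective throat t_e = 0.707 × 0.3125 = 0.2209 in.
Total length L = 10 in; A_we = 0.2209 × 10 = 2.209 in².
F_nw = 0.6 F_EXX = 0.6 × 100 = 60 ksi.
φR_n = 0.75 × 60 × 2.209 = 99.42 kips.

φR_n ≈ 99.4 kips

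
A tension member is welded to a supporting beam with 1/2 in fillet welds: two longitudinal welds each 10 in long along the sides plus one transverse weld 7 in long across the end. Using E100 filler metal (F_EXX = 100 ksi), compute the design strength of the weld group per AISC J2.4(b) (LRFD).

t_e = 0.707 × 0.5 = 0.3535 in.
R_nwl = 0.6 × 100 × 0.3535 × 20 = 424.2 kips (longitudinal, 2 welds).
R_nwt = 0.6 × 100 × 0.3535 × 7 = 148.5 kips (transverse, base value).
(i) R_nwl + R_nwt = 572.7 kips; (ii) 0.85 R_nwl + 1.5 R_nwt = 583.3 kips.
R_n = max = 583.3 kips [governs: (ii)]; φR_n = 437.5 kips.

φR_n ≈ 437 kips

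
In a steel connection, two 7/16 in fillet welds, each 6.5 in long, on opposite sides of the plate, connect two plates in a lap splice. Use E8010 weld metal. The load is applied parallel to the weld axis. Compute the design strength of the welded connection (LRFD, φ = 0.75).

φR_n ≈ 145 kips

E80XX → F_EXX = 80 ksi.
Effective throat t_e = 0.707 × 0.4375 = 0.3093 in.
Total length L = 13 in; A_we = 0.3093 × 13 = 4.021 in².
F_nw = 0.6 F_EXX = 0.6 × 80 = 48 ksi.
φR_n = 0.75 × 48 × 4.021 = 144.8 kips.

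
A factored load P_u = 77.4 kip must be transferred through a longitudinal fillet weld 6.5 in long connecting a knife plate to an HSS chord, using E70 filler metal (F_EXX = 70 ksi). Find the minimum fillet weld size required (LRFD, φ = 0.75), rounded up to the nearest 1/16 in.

Total weld length L = 6.5 in.
Required throat t_e = P_u / (φ × 0.6 F_EXX × L) = 77.4 / (0.75 × 0.6 × 70 × 6.5) = 0.378 in.
Required leg w = t_e / 0.707 = 0.5347 in → use 9/16 in.

w = 9/16 in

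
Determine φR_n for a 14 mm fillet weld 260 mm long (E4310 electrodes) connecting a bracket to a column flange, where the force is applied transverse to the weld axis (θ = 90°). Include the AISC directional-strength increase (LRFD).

φR_n ≈ 747 kN

E43XX → F_EXX = 430 MPa.
t_e = 0.707 × 14 = 9.898 mm; A_we = 9.898 × 260 = 2573 mm².
Directional factor: 1.0 + 0.5 sin^1.5(90°) = 1.5.
F_nw = 0.6 × 430 × 1.5 = 387 MPa.
φR_n = 0.75 × 387 × 2573 × 10⁻³ = 747 kN.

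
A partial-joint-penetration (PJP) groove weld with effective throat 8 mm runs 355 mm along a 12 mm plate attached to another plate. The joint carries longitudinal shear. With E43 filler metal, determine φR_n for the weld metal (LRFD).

E43XX → F_EXX = 430 MPa.
Effective throat (given) t_e = 8 mm.
A_we = 8 × 355 = 2840 mm².
F_nw = 0.6 F_EXX = 258 MPa.
φR_n = 0.75 × 258 × 2840 × 10⁻³ = 549.5 kN.

φR_n ≈ 550 kN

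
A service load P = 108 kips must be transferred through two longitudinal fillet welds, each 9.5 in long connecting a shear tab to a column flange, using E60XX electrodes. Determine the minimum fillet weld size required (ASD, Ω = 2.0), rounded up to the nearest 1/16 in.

E60XX → F_EXX = 60 ksi.
Total weld length L = 19 in.
Required throat t_e = P × Ω / (0.6 F_EXX × L) = 108 × 2.0 / (0.6 × 60 × 19) = 0.3158 in.
Required leg w = t_e / 0.707 = 0.4467 in → use 1/2 in.

w = 1/2 in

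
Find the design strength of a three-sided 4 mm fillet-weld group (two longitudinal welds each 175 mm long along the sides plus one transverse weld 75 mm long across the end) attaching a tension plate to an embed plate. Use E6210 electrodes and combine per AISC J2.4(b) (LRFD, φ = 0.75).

φR_n ≈ 335 kN

E62XX → F_EXX = 620 MPa.
t_e = 0.707 × 4 = 2.828 mm.
R_nwl = 0.6 × 620 × 2.828 × 350 × 10⁻³ = 368.2 kN (longitudinal, 2 welds).
R_nwt = 0.6 × 620 × 2.828 × 75 × 10⁻³ = 78.9 kN (transverse, base value).
(i) R_nwl + R_nwt = 447.1 kN; (ii) 0.85 R_nwl + 1.5 R_nwt = 431.3 kN.
R_n = max = 447.1 kN [governs: (i)]; φR_n = 335.3 kN.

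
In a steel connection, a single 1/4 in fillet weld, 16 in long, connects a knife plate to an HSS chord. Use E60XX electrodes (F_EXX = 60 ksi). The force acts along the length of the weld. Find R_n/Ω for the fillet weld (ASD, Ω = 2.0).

Effective throat t_e = 0.707 × 0.25 = 0.1767 in.
Total length L = 16 in; A_we = 0.1767 × 16 = 2.828 in².
F_nw = 0.6 F_EXX = 0.6 × 60 = 36 ksi.
R_n = 36 × 2.828 = 101.8 kips; R_n/Ω = 101.8/2.0 = 50.9 kips.

R_n/Ω ≈ 50.9 kips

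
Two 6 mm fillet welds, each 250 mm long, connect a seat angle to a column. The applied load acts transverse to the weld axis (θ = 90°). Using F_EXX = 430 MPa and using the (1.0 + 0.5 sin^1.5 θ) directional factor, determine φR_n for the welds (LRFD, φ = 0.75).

t_e = 0.707 × 6 = 4.242 mm; A_we = 4.242 × 500 = 2121 mm².
Directional factor: 1.0 + 0.5 sin^1.5(90°) = 1.5.
F_nw = 0.6 × 430 × 1.5 = 387 MPa.
φR_n = 0.75 × 387 × 2121 × 10⁻³ = 615.6 kN.

φR_n ≈ 616 kN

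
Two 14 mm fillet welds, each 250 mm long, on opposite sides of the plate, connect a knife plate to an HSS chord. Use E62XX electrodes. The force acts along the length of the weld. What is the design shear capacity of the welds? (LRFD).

E62XX → F_EXX = 620 MPa.
Effective throat t_e = 0.707 × 14 = 9.898 mm.
Total length L = 500 mm; A_we = 9.898 × 500 = 4949 mm².
F_nw = 0.6 F_EXX = 0.6 × 620 = 372 MPa.
φR_n = 0.75 × 372 × 4949 × 10⁻³ = 1381 kN.

φR_n ≈ 1380 kN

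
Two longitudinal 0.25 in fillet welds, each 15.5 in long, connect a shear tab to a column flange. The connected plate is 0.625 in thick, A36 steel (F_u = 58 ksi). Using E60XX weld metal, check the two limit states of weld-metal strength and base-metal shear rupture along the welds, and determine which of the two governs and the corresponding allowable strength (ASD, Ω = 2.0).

E60XX → F_EXX = 60 ksi.
t_e = 0.707 × 0.25 = 0.1767 in; L = 31 in.
Weld metal: R_n/Ω = (1/2.0) × 0.6 × 60 × 0.1767 × 31 = 98.63 kip.
Base metal (shear rupture): R_n/Ω = (1/2.0) × 0.6 × 58 × 0.625 × 31 = 337.1 kip.
Governing: weld metal.

R_n/Ω ≈ 98.6 kip (weld metal governs)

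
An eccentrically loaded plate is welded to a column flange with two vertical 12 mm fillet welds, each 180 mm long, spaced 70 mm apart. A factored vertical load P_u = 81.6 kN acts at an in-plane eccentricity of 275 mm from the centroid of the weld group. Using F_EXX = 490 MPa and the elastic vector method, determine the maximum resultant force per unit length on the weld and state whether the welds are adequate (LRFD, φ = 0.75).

Total weld length L_w = 360 mm. Treat welds as unit-width lines.
Polar moment about centroid: J = 2[d³/12 + d(b/2)²] = 2[180³/12 + 180×35²] = 1413000 mm³.
Direct shear f_v = P/L_w = 81.6×10³ / 360 = 226.7 N/mm (vertical).
Torsion M = P·e = 81.6×10³ × 275 = 22440000 N·mm.
Critical point at (x, y) = (35, 90) from centroid. f_tx = M·y/J = 1429 N/mm; f_ty = M·x/J = 555.8 N/mm.
Resultant f_max = √[f_tx² + (f_v + f_ty)²] = √[1429² + (226.7 + 555.8)²] = 1629 N/mm.
Capacity per unit length: φr_n = 0.75 × 0.6 × 490 × (0.707 × 12) = 1871 N/mm.
1629 ≤ 1871 → adequate.

f_max ≈ 1630 N/mm; adequate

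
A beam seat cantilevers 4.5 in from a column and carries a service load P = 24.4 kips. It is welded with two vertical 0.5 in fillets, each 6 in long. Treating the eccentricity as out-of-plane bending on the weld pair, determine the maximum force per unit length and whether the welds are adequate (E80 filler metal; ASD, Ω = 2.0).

E80XX → F_EXX = 80 ksi.
L_w = 2 × 6 = 12 in; section modulus (unit throat) S = 2 × L²/6 = 12 in².
Direct shear f_v = P/L_w = 24.4/12 = 2.033 kip/in.
Moment M = P × e = 24.4 × 4.5 = 109.8 kip·in; bending f_b = M/S = 9.15 kip/in.
f_max = √(f_v² + f_b²) = √(2.033² + 9.15²) = 9.373 kip/in.
r_n/Ω = (1/2.0) × 0.6 × 80 × (0.707 × 0.5) = 8.484 kip/in → NOT adequate.

f_max ≈ 9.37 kip/in; NOT adequate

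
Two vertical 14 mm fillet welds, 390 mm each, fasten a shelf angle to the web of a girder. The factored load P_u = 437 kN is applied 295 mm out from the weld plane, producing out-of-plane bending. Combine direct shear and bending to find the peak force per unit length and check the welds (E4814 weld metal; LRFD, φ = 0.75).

E48XX → F_EXX = 480 MPa.
L_w = 2 × 390 = 780 mm; section modulus (unit throat) S = 2 × L²/6 = 50700 mm².
Direct shear f_v = P/L_w = 437×10³/780 = 560.3 N/mm.
Moment M = P × e = 437×10³ × 295 = 128920000 N·mm; bending f_b = M/S = 2543 N/mm.
f_max = √(f_v² + f_b²) = √(560.3² + 2543²) = 2604 N/mm.
φr_n = 0.75 × 0.6 × 480 × (0.707 × 14) = 2138 N/mm → NOT adequate.

f_max ≈ 2600 N/mm; NOT adequate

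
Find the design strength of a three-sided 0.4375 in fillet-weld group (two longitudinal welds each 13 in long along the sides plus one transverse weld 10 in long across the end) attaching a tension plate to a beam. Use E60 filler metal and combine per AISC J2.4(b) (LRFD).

φR_n ≈ 310 kips

E60XX → F_EXX = 60 ksi.
t_e = 0.707 × 0.4375 = 0.3093 in.
R_nwl = 0.6 × 60 × 0.3093 × 26 = 289.5 kips (longitudinal, 2 welds).
R_nwt = 0.6 × 60 × 0.3093 × 10 = 111.4 kips (transverse, base value).
(i) R_nwl + R_nwt = 400.9 kips; (ii) 0.85 R_nwl + 1.5 R_nwt = 413.1 kips.
R_n = max = 413.1 kips [governs: (ii)]; φR_n = 309.8 kips.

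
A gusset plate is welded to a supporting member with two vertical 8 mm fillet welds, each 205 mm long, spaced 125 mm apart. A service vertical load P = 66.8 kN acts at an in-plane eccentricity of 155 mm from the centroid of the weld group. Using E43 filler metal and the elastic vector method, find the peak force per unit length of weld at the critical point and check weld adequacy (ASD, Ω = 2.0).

E43XX → F_EXX = 430 MPa.
Total weld length L_w = 410 mm. Treat welds as unit-width lines.
Polar moment about centroid: J = 2[d³/12 + d(b/2)²] = 2[205³/12 + 205×62.5²] = 3037000 mm³.
Direct shear f_v = P/L_w = 66.8×10³ / 410 = 162.9 N/mm (vertical).
Torsion M = P·e = 66.8×10³ × 155 = 10354000 N·mm.
Critical point at (x, y) = (62.5, 102.5) from centroid. f_tx = M·y/J = 349.4 N/mm; f_ty = M·x/J = 213.1 N/mm.
Resultant f_max = √[f_tx² + (f_v + f_ty)²] = √[349.4² + (162.9 + 213.1)²] = 513.3 N/mm.
Capacity per unit length: r_n/Ω = (1/2.0) × 0.6 × 430 × (0.707 × 8) = 729.6 N/mm.
513.3 ≤ 729.6 → adequate.

f_max ≈ 513 N/mm; adequate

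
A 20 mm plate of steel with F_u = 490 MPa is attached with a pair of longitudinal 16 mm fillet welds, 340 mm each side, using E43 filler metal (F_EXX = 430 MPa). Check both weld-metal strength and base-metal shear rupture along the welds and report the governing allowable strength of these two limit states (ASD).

t_e = 0.707 × 16 = 11.31 mm; L = 680 mm.
Weld metal: R_n/Ω = (1/2.0) × 0.6 × 430 × 11.31 × 680 × 10⁻³ = 992.3 kN.
Base metal (shear rupture): R_n/Ω = (1/2.0) × 0.6 × 490 × 20 × 680 × 10⁻³ = 1999 kN.
Governing: weld metal.

R_n/Ω ≈ 992 kN (weld metal governs)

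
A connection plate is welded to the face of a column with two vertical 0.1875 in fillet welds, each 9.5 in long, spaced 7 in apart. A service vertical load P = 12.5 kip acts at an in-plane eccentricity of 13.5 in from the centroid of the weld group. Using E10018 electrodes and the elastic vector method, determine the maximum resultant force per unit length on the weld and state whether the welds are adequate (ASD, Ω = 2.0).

E100XX → F_EXX = 100 ksi.
Total weld length L_w = 19 in. Treat welds as unit-width lines.
Polar moment about centroid: J = 2[d³/12 + d(b/2)²] = 2[9.5³/12 + 9.5×3.5²] = 375.6 in³.
Direct shear f_v = P/L_w = 12.5 / 19 = 0.6579 kip/in (vertical).
Torsion M = P·e = 12.5 × 13.5 = 168.75 kip·in.
Critical point at (x, y) = (3.5, 4.75) from centroid. f_tx = M·y/J = 2.134 kip/in; f_ty = M·x/J = 1.572 kip/in.
Resultant f_max = √[f_tx² + (f_v + f_ty)²] = √[2.134² + (0.6579 + 1.572)²] = 3.087 kip/in.
Capacity per unit length: r_n/Ω = (1/2.0) × 0.6 × 100 × (0.707 × 0.1875) = 3.977 kip/in.
3.087 ≤ 3.977 → adequate.

f_max ≈ 3.09 kip/in; adequate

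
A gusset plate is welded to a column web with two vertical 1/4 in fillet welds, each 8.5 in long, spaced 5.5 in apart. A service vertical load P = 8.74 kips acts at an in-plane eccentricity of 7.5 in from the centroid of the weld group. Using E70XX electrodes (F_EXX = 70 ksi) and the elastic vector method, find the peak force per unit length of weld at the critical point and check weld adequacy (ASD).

f_max ≈ 1.77 kip/in; adequate

Total weld length L_w = 17 in. Treat welds as unit-width lines.
Polar moment about centroid: J = 2[d³/12 + d(b/2)²] = 2[8.5³/12 + 8.5×2.75²] = 230.9 in³.
Direct shear f_v = P/L_w = 8.74 / 17 = 0.5141 kip/in (vertical).
Torsion M = P·e = 8.74 × 7.5 = 65.55 kip·in.
Critical point at (x, y) = (2.75, 4.25) from centroid. f_tx = M·y/J = 1.206 kip/in; f_ty = M·x/J = 0.7806 kip/in.
Resultant f_max = √[f_tx² + (f_v + f_ty)²] = √[1.206² + (0.5141 + 0.7806)²] = 1.77 kip/in.
Capacity per unit length: r_n/Ω = (1/2.0) × 0.6 × 70 × (0.707 × 0.25) = 3.712 kip/in.
1.77 ≤ 3.712 → adequate.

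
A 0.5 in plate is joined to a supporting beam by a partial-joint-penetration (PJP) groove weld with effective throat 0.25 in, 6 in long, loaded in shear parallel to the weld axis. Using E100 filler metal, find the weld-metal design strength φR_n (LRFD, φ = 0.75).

φR_n ≈ 67.5 kip

E100XX → F_EXX = 100 ksi.
Effective throat (given) t_e = 0.25 in.
A_we = 0.25 × 6 = 1.5 in².
F_nw = 0.6 F_EXX = 60 ksi.
φR_n = 0.75 × 60 × 1.5 = 67.5 kip.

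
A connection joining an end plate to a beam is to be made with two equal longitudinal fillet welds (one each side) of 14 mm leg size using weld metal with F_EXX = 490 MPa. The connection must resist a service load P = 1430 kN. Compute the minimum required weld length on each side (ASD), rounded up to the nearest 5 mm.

L = 495 mm on each side

Throat t_e = 0.707 × 14 = 9.898 mm.
r_n/Ω = (0.6 × 490 × 9.898) / 2.0 = 1455 N/mm = 1.455 kN/mm.
L_req = P / (r_n/Ω) = 1430 / 1.455 = 982.8 mm total.
Per side: 982.8 / 2 = 491.4 mm.
Round up → use L = 495 mm on each side.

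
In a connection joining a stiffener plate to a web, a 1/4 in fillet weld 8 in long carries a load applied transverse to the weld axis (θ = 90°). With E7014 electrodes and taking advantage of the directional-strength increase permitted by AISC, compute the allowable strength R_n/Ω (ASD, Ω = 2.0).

E70XX → F_EXX = 70 ksi.
t_e = 0.707 × 0.25 = 0.1767 in; A_we = 0.1767 × 8 = 1.414 in².
Directional factor: 1.0 + 0.5 sin^1.5(90°) = 1.5.
F_nw = 0.6 × 70 × 1.5 = 63 ksi.
R_n/Ω = (63 × 1.414) / 2.0 = 44.54 kip.

R_n/Ω ≈ 44.5 kip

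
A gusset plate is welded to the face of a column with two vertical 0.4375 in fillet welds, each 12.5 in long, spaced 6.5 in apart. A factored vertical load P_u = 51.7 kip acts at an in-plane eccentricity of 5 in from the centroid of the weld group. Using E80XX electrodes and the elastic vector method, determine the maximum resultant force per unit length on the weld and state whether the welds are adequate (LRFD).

f_max ≈ 4.44 kip/in; adequate

E80XX → F_EXX = 80 ksi.
Total weld length L_w = 25 in. Treat welds as unit-width lines.
Polar moment about centroid: J = 2[d³/12 + d(b/2)²] = 2[12.5³/12 + 12.5×3.25²] = 589.6 in³.
Direct shear f_v = P/L_w = 51.7 / 25 = 2.068 kip/in (vertical).
Torsion M = P·e = 51.7 × 5 = 258.5 kip·in.
Critical point at (x, y) = (3.25, 6.25) from centroid. f_tx = M·y/J = 2.74 kip/in; f_ty = M·x/J = 1.425 kip/in.
Resultant f_max = √[f_tx² + (f_v + f_ty)²] = √[2.74² + (2.068 + 1.425)²] = 4.44 kip/in.
Capacity per unit length: φr_n = 0.75 × 0.6 × 80 × (0.707 × 0.4375) = 11.14 kip/in.
4.44 ≤ 11.14 → adequate.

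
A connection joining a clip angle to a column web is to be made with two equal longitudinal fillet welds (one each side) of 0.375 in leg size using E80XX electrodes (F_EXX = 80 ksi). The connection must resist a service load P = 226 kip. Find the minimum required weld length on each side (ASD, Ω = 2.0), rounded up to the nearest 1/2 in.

Throat t_e = 0.707 × 0.375 = 0.2651 in.
r_n/Ω = (0.6 × 80 × 0.2651) / 2.0 = 6.363 kip/in.
L_req = P / (r_n/Ω) = 226 / 6.363 = 35.52 in total.
Per side: 35.52 / 2 = 17.76 in.
Round up → use L = 18 in on each side.

L = 18 in on each side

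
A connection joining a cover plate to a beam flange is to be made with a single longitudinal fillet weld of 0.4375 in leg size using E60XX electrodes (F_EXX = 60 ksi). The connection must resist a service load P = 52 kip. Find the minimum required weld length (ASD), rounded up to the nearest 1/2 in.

Throat t_e = 0.707 × 0.4375 = 0.3093 in.
r_n/Ω = (0.6 × 60 × 0.3093) / 2.0 = 5.568 kip/in.
L_req = P / (r_n/Ω) = 52 / 5.568 = 9.34 in total.
Round up → use L = 9.5 in.

L = 9.5 in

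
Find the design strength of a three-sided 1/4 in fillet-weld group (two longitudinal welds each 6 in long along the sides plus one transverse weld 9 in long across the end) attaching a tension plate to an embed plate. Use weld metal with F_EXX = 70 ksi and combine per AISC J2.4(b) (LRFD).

φR_n ≈ 132 kips

t_e = 0.707 × 0.25 = 0.1767 in.
R_nwl = 0.6 × 70 × 0.1767 × 12 = 89.08 kips (longitudinal, 2 welds).
R_nwt = 0.6 × 70 × 0.1767 × 9 = 66.81 kips (transverse, base value).
(i) R_nwl + R_nwt = 155.9 kips; (ii) 0.85 R_nwl + 1.5 R_nwt = 175.9 kips.
R_n = max = 175.9 kips [governs: (ii)]; φR_n = 132 kips.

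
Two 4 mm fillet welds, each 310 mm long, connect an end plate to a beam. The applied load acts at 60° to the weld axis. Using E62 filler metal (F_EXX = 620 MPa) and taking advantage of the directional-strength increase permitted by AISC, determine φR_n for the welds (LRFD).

t_e = 0.707 × 4 = 2.828 mm; A_we = 2.828 × 620 = 1753 mm².
Directional factor: 1.0 + 0.5 sin^1.5(60°) = 1.403.
F_nw = 0.6 × 620 × 1.403 = 521.9 MPa.
φR_n = 0.75 × 521.9 × 1753 × 10⁻³ = 686.3 kN.

φR_n ≈ 686 kN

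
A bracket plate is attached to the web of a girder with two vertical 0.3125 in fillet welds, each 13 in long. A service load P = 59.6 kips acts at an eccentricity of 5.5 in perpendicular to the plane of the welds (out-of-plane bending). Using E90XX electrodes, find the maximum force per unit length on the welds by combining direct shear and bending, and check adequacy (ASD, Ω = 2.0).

f_max ≈ 6.25 kip/in; NOT adequate

E90XX → F_EXX = 90 ksi.
L_w = 2 × 13 = 26 in; section modulus (unit throat) S = 2 × L²/6 = 56.33 in².
Direct shear f_v = P/L_w = 59.6/26 = 2.292 kip/in.
Moment M = P × e = 59.6 × 5.5 = 327.8 kip·in; bending f_b = M/S = 5.819 kip/in.
f_max = √(f_v² + f_b²) = √(2.292² + 5.819²) = 6.254 kip/in.
r_n/Ω = (1/2.0) × 0.6 × 90 × (0.707 × 0.3125) = 5.965 kip/in → NOT adequate.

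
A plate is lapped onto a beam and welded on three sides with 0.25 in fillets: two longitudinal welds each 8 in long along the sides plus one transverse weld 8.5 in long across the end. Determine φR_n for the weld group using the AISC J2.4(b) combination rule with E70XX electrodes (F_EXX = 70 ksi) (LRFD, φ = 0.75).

φR_n ≈ 147 kips

t_e = 0.707 × 0.25 = 0.1767 in.
R_nwl = 0.6 × 70 × 0.1767 × 16 = 118.8 kips (longitudinal, 2 welds).
R_nwt = 0.6 × 70 × 0.1767 × 8.5 = 63.1 kips (transverse, base value).
(i) R_nwl + R_nwt = 181.9 kips; (ii) 0.85 R_nwl + 1.5 R_nwt = 195.6 kips.
R_n = max = 195.6 kips [governs: (ii)]; φR_n = 146.7 kips.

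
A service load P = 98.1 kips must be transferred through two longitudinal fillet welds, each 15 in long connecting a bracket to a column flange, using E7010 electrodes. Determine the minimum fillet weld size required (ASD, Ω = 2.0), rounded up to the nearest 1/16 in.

E70XX → F_EXX = 70 ksi.
Total weld length L = 30 in.
Required throat t_e = P × Ω / (0.6 F_EXX × L) = 98.1 × 2.0 / (0.6 × 70 × 30) = 0.1557 in.
Required leg w = t_e / 0.707 = 0.2202 in → use 1/4 in.

w = 1/4 in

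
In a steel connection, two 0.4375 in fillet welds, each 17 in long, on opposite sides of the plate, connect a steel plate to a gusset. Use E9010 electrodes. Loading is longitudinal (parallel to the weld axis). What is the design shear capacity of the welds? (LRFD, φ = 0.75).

E90XX → F_EXX = 90 ksi.
Effective throat t_e = 0.707 × 0.4375 = 0.3093 in.
Total length L = 34 in; A_we = 0.3093 × 34 = 10.52 in².
F_nw = 0.6 F_EXX = 0.6 × 90 = 54 ksi.
φR_n = 0.75 × 54 × 10.52 = 425.9 kips.

φR_n ≈ 426 kips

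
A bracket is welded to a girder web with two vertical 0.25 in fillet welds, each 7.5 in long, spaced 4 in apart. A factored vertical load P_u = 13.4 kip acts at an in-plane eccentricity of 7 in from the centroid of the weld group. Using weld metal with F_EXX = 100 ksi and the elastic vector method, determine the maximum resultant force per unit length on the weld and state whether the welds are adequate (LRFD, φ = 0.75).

Total weld length L_w = 15 in. Treat welds as unit-width lines.
Polar moment about centroid: J = 2[d³/12 + d(b/2)²] = 2[7.5³/12 + 7.5×2²] = 130.3 in³.
Direct shear f_v = P/L_w = 13.4 / 15 = 0.8933 kip/in (vertical).
Torsion M = P·e = 13.4 × 7 = 93.8 kip·in.
Critical point at (x, y) = (2, 3.75) from centroid. f_tx = M·y/J = 2.699 kip/in; f_ty = M·x/J = 1.44 kip/in.
Resultant f_max = √[f_tx² + (f_v + f_ty)²] = √[2.699² + (0.8933 + 1.44)²] = 3.568 kip/in.
Capacity per unit length: φr_n = 0.75 × 0.6 × 100 × (0.707 × 0.25) = 7.954 kip/in.
3.568 ≤ 7.954 → adequate.

f_max ≈ 3.57 kip/in; adequate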